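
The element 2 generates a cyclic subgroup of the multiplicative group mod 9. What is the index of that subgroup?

1

The order of 2 must divide φ(9) = φ(3^2) = 3·(3−1) = 6 = 2 · 3.
Divisors of 6: 1, 2, 3, 6.
Compute 2^d (mod 9) for the divisors d until we hit 1:
2^1 ≡ 2 (mod 9)
2^2 ≡ 4 (mod 9)
2^3 ≡ 8 (mod 9)
2^6 ≡ 1 (mod 9) ✓
The order of 2 is 6, so the subgroup it generates has 6 elements.
Index = |(Z/9Z)^×| / |⟨2⟩| = 6 / 6 = 1.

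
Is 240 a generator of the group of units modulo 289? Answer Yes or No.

φ(289) = φ(17^2) = 17·(17−1) = 272 = 2^4 · 17.
Test 240^(272/q) mod 289 for each prime factor q of 272:
240^136 ≡ 1 (mod 289)  [q = 2: ≡ 1 ✗]
240^16 ≡ 103 (mod 289)  [q = 17: ≢ 1 ✓]
Since 240^136 ≡ 1, the order of 240 divides 136 < 272, so 240 is not a primitive root.

No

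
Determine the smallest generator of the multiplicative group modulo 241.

φ(241) = 241 − 1 = 240 = 2^4 · 3 · 5.
Test candidates g = 2, 3, … against the prime factors q ∈ {2, 3, 5} of φ(241): g is a generator iff g^(240/q) ≢ 1 for every such q.
g = 2: 2^120 ≡ 1 — hits 1, so not a primitive root.
g = 3: 3^120 ≡ 1 — hits 1, so not a primitive root.
g = 4: 4^120 ≡ 1 — hits 1, so not a primitive root.
g = 5: 5^120 ≡ 1 — hits 1, so not a primitive root.
g = 6: 6^120 ≡ 1 — hits 1, so not a primitive root.
g = 7: 7^120 ≡ 240; 7^80 ≡ 15; 7^48 ≡ 91 — none is 1, so 7 is a primitive root.
The smallest primitive root modulo 241 is 7.

7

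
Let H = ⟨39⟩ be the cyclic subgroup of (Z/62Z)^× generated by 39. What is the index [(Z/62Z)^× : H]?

Since 39 ∈ (Z/62Z)^×, its order divides φ(62) = φ(2)·φ(31) = 1·30 = 30 = 2 · 3 · 5.
Divisors of 30: 1, 2, 3, 5, 6, 10, 15, 30.
Test each divisor d:
39^1 ≡ 39
39^2 ≡ 33
39^3 ≡ 47
39^5 ≡ 1
Thus |⟨39⟩| = ord(39) = 5.
The index is φ(62) / ord(39) = 30 / 5 = 6.

6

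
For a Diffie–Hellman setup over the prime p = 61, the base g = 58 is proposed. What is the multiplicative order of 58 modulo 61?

By Lagrange's theorem, ord_61(58) divides φ(61) = 61 − 1 = 60 = 2^2 · 3 · 5.
Divisors of 60: 1, 2, 3, 4, 5, 6, 10, 12, 15, 20, 30, 60.
Evaluate successive powers at the divisors of 60:
58^1 ≡ 58 (mod 61)
58^2 ≡ 9 (mod 61)
58^3 ≡ 34 (mod 61)
58^4 ≡ 20 (mod 61)
58^5 ≡ 1 (mod 61) ✓
The smallest such exponent is 5, so the order of 58 is 5.

5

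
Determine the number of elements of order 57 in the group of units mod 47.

0

φ(47) = 47 − 1 = 46 = 2 · 23.
(Z/47Z)^× is cyclic (|G| = 46); a cyclic group of order m has exactly φ(d) elements of each order d | m, and none otherwise.
57 does not divide 46, so no element of (Z/47Z)^× has order 57.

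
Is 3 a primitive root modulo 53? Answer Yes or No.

Yes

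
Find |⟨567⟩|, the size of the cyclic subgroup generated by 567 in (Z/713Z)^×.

330

Since 567 ∈ (Z/713Z)^×, its order divides φ(713) = φ(23·31) = (23−1)·(31−1) = 22·30 = 660 = 2^2 · 3 · 5 · 11.
Divisors of 660: 1, 2, 3, 4, 5, 6, 10, 11, 12, 15, 20, 22, 30, 33, 44, 55, 60, 66, 110, 132, 165, 220, 330, 660.
Check 567^d mod 713 for each divisor in increasing order:
567^1 ≡ 567 (mod 713)
567^2 ≡ 639 (mod 713)
567^3 ≡ 109 (mod 713)
567^4 ≡ 485 (mod 713)
567^5 ≡ 490 (mod 713)
567^6 ≡ 473 (mod 713)
567^10 ≡ 532 (mod 713)
567^11 ≡ 45 (mod 713)
567^12 ≡ 560 (mod 713)
567^15 ≡ 435 (mod 713)
567^20 ≡ 676 (mod 713)
567^22 ≡ 599 (mod 713)
567^30 ≡ 280 (mod 713)
567^33 ≡ 574 (mod 713)
567^44 ≡ 162 (mod 713)
567^55 ≡ 160 (mod 713)
567^60 ≡ 683 (mod 713)
567^66 ≡ 70 (mod 713)
567^110 ≡ 645 (mod 713)
567^132 ≡ 622 (mod 713)
567^165 ≡ 528 (mod 713)
567^220 ≡ 346 (mod 713)
567^330 ≡ 1 (mod 713) ✓
Therefore the multiplicative order of 567 modulo 713 is 330.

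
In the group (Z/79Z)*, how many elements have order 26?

12

φ(79) = 79 − 1 = 78 = 2 · 3 · 13.
(Z/79Z)^× is cyclic (|G| = 78); a cyclic group of order m has exactly φ(d) elements of each order d | m, and none otherwise.
26 = 2 · 13 divides 78, and φ(26) = 12.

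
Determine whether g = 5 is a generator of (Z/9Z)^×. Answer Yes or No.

φ(9) = φ(3^2) = 3·(3−1) = 6 = 2 · 3.
5 is a primitive root mod 9 iff 5^(φ(9)/q) ≢ 1 for every prime q | φ(9), i.e. q ∈ {2, 3}.
5^3 ≡ 8 (mod 9)  [q = 2: ≢ 1 ✓]
5^2 ≡ 7 (mod 9)  [q = 3: ≢ 1 ✓]
None equal 1, so ord_9(5) = 6: 5 is a primitive root.

Yes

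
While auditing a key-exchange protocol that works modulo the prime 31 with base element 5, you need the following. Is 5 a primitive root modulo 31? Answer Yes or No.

No

φ(31) = 31 − 1 = 30 = 2 · 3 · 5.
An element g generates (Z/31Z)^× iff g^(30/q) ≢ 1 (mod 31) for each prime q ∈ {2, 3, 5}.
5^15 ≡ 1 (mod 31)  [q = 2: ≡ 1 ✗]
5^10 ≡ 5 (mod 31)  [q = 3: ≢ 1 ✓]
5^6 ≡ 1 (mod 31)  [q = 5: ≡ 1 ✗]
5^15 ≡ 1 shows ord(5) | 15, strictly less than φ(31); not a primitive root.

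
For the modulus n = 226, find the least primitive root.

φ(226) = φ(2)·φ(113) = 1·112 = 112 = 2^4 · 7.
g is a primitive root iff g^(112/q) ≢ 1 (mod 226) for each prime q ∈ {2, 7}.
g = 2: gcd(2, 226) = 2 > 1, not a unit — skip.
g = 3: 3^56 ≡ 225; 3^16 ≡ 49 — none is 1, so 3 is a primitive root.
So 3 is the smallest generator of (Z/226Z)^×.

3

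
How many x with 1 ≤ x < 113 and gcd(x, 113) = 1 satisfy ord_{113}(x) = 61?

0

φ(113) = 113 − 1 = 112 = 2^4 · 7.
In a cyclic group of order 112, there are φ(d) elements of order d for each divisor d of 112, and zero for non-divisors.
Here 112 is not a multiple of 61, so there are no elements of order 61.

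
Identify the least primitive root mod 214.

5

φ(214) = φ(2)·φ(107) = 1·106 = 106 = 2 · 53.
Test candidates g = 2, 3, … against the prime factors q ∈ {2, 53} of φ(214): g is a generator iff g^(106/q) ≢ 1 for every such q.
g = 2: gcd(2, 214) = 2 > 1, not a unit — skip.
g = 3: 3^53 ≡ 1 — hits 1, so not a primitive root.
g = 4: gcd(4, 214) = 2 > 1, not a unit — skip.
g = 5: 5^53 ≡ 213; 5^2 ≡ 25 — none is 1, so 5 is a primitive root.
The smallest primitive root modulo 214 is 5.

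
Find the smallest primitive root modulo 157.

5

φ(157) = 157 − 1 = 156 = 2^2 · 3 · 13.
Test candidates g = 2, 3, … against the prime factors q ∈ {2, 3, 13} of φ(157): g is a generator iff g^(156/q) ≢ 1 for every such q.
g = 2: 2^78 ≡ 156; 2^52 ≡ 1 — hits 1, so not a primitive root.
g = 3: 3^78 ≡ 1 — hits 1, so not a primitive root.
g = 4: 4^78 ≡ 1 — hits 1, so not a primitive root.
g = 5: 5^78 ≡ 156; 5^52 ≡ 12; 5^12 ≡ 130 — none is 1, so 5 is a primitive root.
The smallest primitive root modulo 157 is 5.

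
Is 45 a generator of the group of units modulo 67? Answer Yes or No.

φ(67) = 67 − 1 = 66 = 2 · 3 · 11.
An element g generates (Z/67Z)^× iff g^(66/q) ≢ 1 (mod 67) for each prime q ∈ {2, 3, 11}.
45^33 ≡ 66 (mod 67)  [q = 2: ≢ 1 ✓]
45^22 ≡ 1 (mod 67)  [q = 3: ≡ 1 ✗]
45^6 ≡ 25 (mod 67)  [q = 11: ≢ 1 ✓]
The check at q = 3 fails, so 45 generates a proper subgroup.

No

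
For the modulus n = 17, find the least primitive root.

3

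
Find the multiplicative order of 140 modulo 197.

196

ord(140) | φ(197) = 197 − 1 = 196 = 2^2 · 7^2.
Divisors of 196: 1, 2, 4, 7, 14, 28, 49, 98, 196.
Check 140^d mod 197 for each divisor in increasing order:
140^1 ≡ 140 (mod 197)
140^2 ≡ 97 (mod 197)
140^4 ≡ 150 (mod 197)
140^7 ≡ 20 (mod 197)
140^14 ≡ 6 (mod 197)
140^28 ≡ 36 (mod 197)
140^49 ≡ 183 (mod 197)
140^98 ≡ 196 (mod 197)
140^196 ≡ 1 (mod 197) ✓
The smallest such exponent is 196, so the order of 140 is 196.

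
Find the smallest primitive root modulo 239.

7

φ(239) = 239 − 1 = 238 = 2 · 7 · 17.
Test candidates g = 2, 3, … against the prime factors q ∈ {2, 7, 17} of φ(239): g is a generator iff g^(238/q) ≢ 1 for every such q.
g = 2: 2^119 ≡ 1 — hits 1, so not a primitive root.
g = 3: 3^119 ≡ 1 — hits 1, so not a primitive root.
g = 4: 4^119 ≡ 1 — hits 1, so not a primitive root.
g = 5: 5^119 ≡ 1 — hits 1, so not a primitive root.
g = 6: 6^119 ≡ 1 — hits 1, so not a primitive root.
g = 7: 7^119 ≡ 238; 7^34 ≡ 24; 7^14 ≡ 211 — none is 1, so 7 is a primitive root.
Hence the least primitive root of 239 is 7.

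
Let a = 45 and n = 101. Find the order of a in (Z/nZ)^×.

50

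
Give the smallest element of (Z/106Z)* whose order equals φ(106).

φ(106) = φ(2)·φ(53) = 1·52 = 52 = 2^2 · 13.
Test candidates g = 2, 3, … against the prime factors q ∈ {2, 13} of φ(106): g is a generator iff g^(52/q) ≢ 1 for every such q.
g = 2: gcd(2, 106) = 2 > 1, not a unit — skip.
g = 3: 3^26 ≡ 105; 3^4 ≡ 81 — none is 1, so 3 is a primitive root.
Hence the least primitive root of 106 is 3.

3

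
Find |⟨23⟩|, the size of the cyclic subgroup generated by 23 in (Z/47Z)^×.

46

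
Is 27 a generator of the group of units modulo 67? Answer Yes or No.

φ(67) = 67 − 1 = 66 = 2 · 3 · 11.
An element g generates (Z/67Z)^× iff g^(66/q) ≢ 1 (mod 67) for each prime q ∈ {2, 3, 11}.
27^33 ≡ 66 (mod 67)  [q = 2: ≢ 1 ✓]
27^22 ≡ 1 (mod 67)  [q = 3: ≡ 1 ✗]
27^6 ≡ 24 (mod 67)  [q = 11: ≢ 1 ✓]
Since 27^22 ≡ 1, the order of 27 divides 22 < 66, so 27 is not a primitive root.

No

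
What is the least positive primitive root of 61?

2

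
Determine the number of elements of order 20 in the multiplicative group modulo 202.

8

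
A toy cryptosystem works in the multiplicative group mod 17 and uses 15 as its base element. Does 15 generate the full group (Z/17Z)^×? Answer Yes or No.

φ(17) = 17 − 1 = 16 = 2^4.
It suffices to check that the order of 15 is not a proper divisor of 16: compute 15^(16/q) for q ∈ {2}.
15^8 ≡ 1 (mod 17)  [q = 2: ≡ 1 ✗]
Since 15^8 ≡ 1, the order of 15 divides 8 < 16, so 15 is not a primitive root.

No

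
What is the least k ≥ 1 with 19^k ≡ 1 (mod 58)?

By Lagrange's theorem, ord_58(19) divides φ(58) = φ(2)·φ(29) = 1·28 = 28 = 2^2 · 7.
Divisors of 28: 1, 2, 4, 7, 14, 28.
Evaluate successive powers at the divisors of 28:
19^1 ≡ 19 (mod 58)
19^2 ≡ 13 (mod 58)
19^4 ≡ 53 (mod 58)
19^7 ≡ 41 (mod 58)
19^14 ≡ 57 (mod 58)
19^28 ≡ 1 (mod 58) ✓
The smallest such exponent is 28, so the order of 19 is 28.

28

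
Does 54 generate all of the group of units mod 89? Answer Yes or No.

Yes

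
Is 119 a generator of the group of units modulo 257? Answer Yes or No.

φ(257) = 257 − 1 = 256 = 2^8.
119 is a primitive root mod 257 iff 119^(φ(257)/q) ≢ 1 for every prime q | φ(257), i.e. q ∈ {2}.
119^128 ≡ 256 (mod 257)  [q = 2: ≢ 1 ✓]
All checks pass, so 119 has order 256 and is a primitive root modulo 257.

Yes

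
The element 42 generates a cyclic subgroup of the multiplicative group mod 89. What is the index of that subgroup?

The order of 42 must divide φ(89) = 89 − 1 = 88 = 2^3 · 11.
Divisors of 88: 1, 2, 4, 8, 11, 22, 44, 88.
Evaluate successive powers at the divisors of 88:
42^1 ≡ 42 (mod 89)
42^2 ≡ 73 (mod 89)
42^4 ≡ 78 (mod 89)
42^8 ≡ 32 (mod 89)
42^11 ≡ 34 (mod 89)
42^22 ≡ 88 (mod 89)
42^44 ≡ 1 (mod 89) ✓
The order of 42 is 44, so the subgroup it generates has 44 elements.
The index is φ(89) / ord(42) = 88 / 44 = 2.

2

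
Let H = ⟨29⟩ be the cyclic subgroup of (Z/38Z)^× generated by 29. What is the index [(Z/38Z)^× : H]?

By Lagrange's theorem, ord_38(29) divides φ(38) = φ(2)·φ(19) = 1·18 = 18 = 2 · 3^2.
Divisors of 18: 1, 2, 3, 6, 9, 18.
Check 29^d mod 38 for each divisor in increasing order:
29^1 ≡ 29 (mod 38)
29^2 ≡ 5 (mod 38)
29^3 ≡ 31 (mod 38)
29^6 ≡ 11 (mod 38)
29^9 ≡ 37 (mod 38)
29^18 ≡ 1 (mod 38) ✓
So ord_38(29) = 18, hence |⟨29⟩| = 18.
[(Z/38Z)^× : ⟨29⟩] = 18/18 = 1.

1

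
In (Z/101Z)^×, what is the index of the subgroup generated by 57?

5

The order of 57 must divide φ(101) = 101 − 1 = 100 = 2^2 · 5^2.
Divisors of 100: 1, 2, 4, 5, 10, 20, 25, 50, 100.
Compute 57^d (mod 101) for the divisors d until we hit 1:
57^1 ≡ 57
57^2 ≡ 17
57^4 ≡ 87
57^5 ≡ 10
57^10 ≡ 100
57^20 ≡ 1
So ord_101(57) = 20, hence |⟨57⟩| = 20.
Index = |(Z/101Z)^×| / |⟨57⟩| = 100 / 20 = 5.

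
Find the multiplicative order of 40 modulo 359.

ord(40) | φ(359) = 359 − 1 = 358 = 2 · 179.
Divisors of 358: 1, 2, 179, 358.
Test each divisor d:
40^1 ≡ 40 (mod 359)
40^2 ≡ 164 (mod 359)
40^179 ≡ 1 (mod 359) ✓
Therefore the multiplicative order of 40 modulo 359 is 179.

179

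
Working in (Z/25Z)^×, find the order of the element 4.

By Lagrange's theorem, ord_25(4) divides φ(25) = φ(5^2) = 5·(5−1) = 20 = 2^2 · 5.
Divisors of 20: 1, 2, 4, 5, 10, 20.
Test each divisor d:
4^1 ≡ 4
4^2 ≡ 16
4^4 ≡ 6
4^5 ≡ 24
4^10 ≡ 1
So ord_25(4) = 10.

10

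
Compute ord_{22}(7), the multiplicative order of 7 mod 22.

By Lagrange's theorem, ord_22(7) divides φ(22) = φ(2)·φ(11) = 1·10 = 10 = 2 · 5.
Divisors of 10: 1, 2, 5, 10.
Check 7^d mod 22 for each divisor in increasing order:
7^1 ≡ 7 (mod 22)
7^2 ≡ 5 (mod 22)
7^5 ≡ 21 (mod 22)
7^10 ≡ 1 (mod 22) ✓
The smallest such exponent is 10, so the order of 7 is 10.

10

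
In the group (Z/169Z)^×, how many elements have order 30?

0

φ(169) = φ(13^2) = 13·(13−1) = 156 = 2^2 · 3 · 13.
(Z/169Z)^× is cyclic (|G| = 156); a cyclic group of order m has exactly φ(d) elements of each order d | m, and none otherwise.
30 does not divide 156, so no element of (Z/169Z)^× has order 30.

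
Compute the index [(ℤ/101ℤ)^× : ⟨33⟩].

2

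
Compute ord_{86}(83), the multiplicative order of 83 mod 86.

The order of 83 must divide φ(86) = φ(2)·φ(43) = 1·42 = 42 = 2 · 3 · 7.
Divisors of 42: 1, 2, 3, 6, 7, 14, 21, 42.
Evaluate successive powers at the divisors of 42:
83^1 ≡ 83 (mod 86)
83^2 ≡ 9 (mod 86)
83^3 ≡ 59 (mod 86)
83^6 ≡ 41 (mod 86)
83^7 ≡ 49 (mod 86)
83^14 ≡ 79 (mod 86)
83^21 ≡ 1 (mod 86) ✓
So ord_86(83) = 21.

21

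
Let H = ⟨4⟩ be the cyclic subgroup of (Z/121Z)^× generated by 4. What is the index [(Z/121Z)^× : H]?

By Lagrange's theorem, ord_121(4) divides φ(121) = φ(11^2) = 11·(11−1) = 110 = 2 · 5 · 11.
Divisors of 110: 1, 2, 5, 10, 11, 22, 55, 110.
Evaluate successive powers at the divisors of 110:
4^1 ≡ 4 (mod 121)
4^2 ≡ 16 (mod 121)
4^5 ≡ 56 (mod 121)
4^10 ≡ 111 (mod 121)
4^11 ≡ 81 (mod 121)
4^22 ≡ 27 (mod 121)
4^55 ≡ 1 (mod 121) ✓
So ord_121(4) = 55, hence |⟨4⟩| = 55.
The index is φ(121) / ord(4) = 110 / 55 = 2.

2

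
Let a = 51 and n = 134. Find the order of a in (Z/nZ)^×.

The order of 51 must divide φ(134) = φ(2)·φ(67) = 1·66 = 66 = 2 · 3 · 11.
Divisors of 66: 1, 2, 3, 6, 11, 22, 33, 66.
Compute 51^d (mod 134) for the divisors d until we hit 1:
51^1 ≡ 51
51^2 ≡ 55
51^3 ≡ 125
51^6 ≡ 81
51^11 ≡ 105
51^22 ≡ 37
51^33 ≡ 133
51^66 ≡ 1
So ord_134(51) = 66.

66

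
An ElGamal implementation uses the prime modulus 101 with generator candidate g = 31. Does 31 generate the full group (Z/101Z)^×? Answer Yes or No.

No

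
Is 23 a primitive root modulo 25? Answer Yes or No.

Yes

φ(25) = φ(5^2) = 5·(5−1) = 20 = 2^2 · 5.
23 is a primitive root mod 25 iff 23^(φ(25)/q) ≢ 1 for every prime q | φ(25), i.e. q ∈ {2, 5}.
23^10 ≡ 24 (mod 25)  [q = 2: ≢ 1 ✓]
23^4 ≡ 16 (mod 25)  [q = 5: ≢ 1 ✓]
None equal 1, so ord_25(23) = 20: 23 is a primitive root.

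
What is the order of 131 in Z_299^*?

11

By Lagrange's theorem, ord_299(131) divides φ(299) = φ(13·23) = (13−1)·(23−1) = 12·22 = 264 = 2^3 · 3 · 11.
Divisors of 264: 1, 2, 3, 4, 6, 8, 11, 12, 22, 24, 33, 44, 66, 88, 132, 264.
Test each divisor d:
131^1 ≡ 131
131^2 ≡ 118
131^3 ≡ 209
131^4 ≡ 170
131^6 ≡ 27
131^8 ≡ 196
131^11 ≡ 1
Therefore the multiplicative order of 131 modulo 299 is 11.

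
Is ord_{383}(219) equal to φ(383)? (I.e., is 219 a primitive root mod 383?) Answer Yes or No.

No

φ(383) = 383 − 1 = 382 = 2 · 191.
It suffices to check that the order of 219 is not a proper divisor of 382: compute 219^(382/q) for q ∈ {2, 191}.
219^191 ≡ 1 (mod 383)  [q = 2: ≡ 1 ✗]
219^2 ≡ 86 (mod 383)  [q = 191: ≢ 1 ✓]
The check at q = 2 fails, so 219 generates a proper subgroup.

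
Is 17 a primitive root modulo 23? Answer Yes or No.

Yes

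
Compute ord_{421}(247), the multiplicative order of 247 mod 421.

7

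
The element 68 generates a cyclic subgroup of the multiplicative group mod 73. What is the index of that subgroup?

The order of 68 must divide φ(73) = 73 − 1 = 72 = 2^3 · 3^2.
Divisors of 72: 1, 2, 3, 4, 6, 8, 9, 12, 18, 24, 36, 72.
Test each divisor d:
68^1 ≡ 68
68^2 ≡ 25
68^3 ≡ 21
68^4 ≡ 41
68^6 ≡ 3
68^8 ≡ 2
68^9 ≡ 63
68^12 ≡ 9
68^18 ≡ 27
68^24 ≡ 8
68^36 ≡ 72
68^72 ≡ 1
Thus |⟨68⟩| = ord(68) = 72.
[(Z/73Z)^× : ⟨68⟩] = 72/72 = 1.

1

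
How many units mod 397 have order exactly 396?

120

φ(397) = 397 − 1 = 396 = 2^2 · 3^2 · 11.
In a cyclic group of order 396, there are φ(d) elements of order d for each divisor d of 396, and zero for non-divisors.
396 = 2^2 · 3^2 · 11 divides 396, and φ(396) = 120.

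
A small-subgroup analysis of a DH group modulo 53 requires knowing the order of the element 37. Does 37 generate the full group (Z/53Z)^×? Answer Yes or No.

φ(53) = 53 − 1 = 52 = 2^2 · 13.
It suffices to check that the order of 37 is not a proper divisor of 52: compute 37^(52/q) for q ∈ {2, 13}.
37^26 ≡ 1 (mod 53)  [q = 2: ≡ 1 ✗]
37^4 ≡ 28 (mod 53)  [q = 13: ≢ 1 ✓]
37^26 ≡ 1 shows ord(37) | 26, strictly less than φ(53); not a primitive root.

No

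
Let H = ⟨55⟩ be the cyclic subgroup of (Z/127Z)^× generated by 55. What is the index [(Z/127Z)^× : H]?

By Lagrange's theorem, ord_127(55) divides φ(127) = 127 − 1 = 126 = 2 · 3^2 · 7.
Divisors of 126: 1, 2, 3, 6, 7, 9, 14, 18, 21, 42, 63, 126.
Compute 55^d (mod 127) for the divisors d until we hit 1:
55^1 ≡ 55 (mod 127)
55^2 ≡ 104 (mod 127)
55^3 ≡ 5 (mod 127)
55^6 ≡ 25 (mod 127)
55^7 ≡ 105 (mod 127)
55^9 ≡ 125 (mod 127)
55^14 ≡ 103 (mod 127)
55^18 ≡ 4 (mod 127)
55^21 ≡ 20 (mod 127)
55^42 ≡ 19 (mod 127)
55^63 ≡ 126 (mod 127)
55^126 ≡ 1 (mod 127) ✓
Thus |⟨55⟩| = ord(55) = 126.
[(Z/127Z)^× : ⟨55⟩] = 126/126 = 1.

1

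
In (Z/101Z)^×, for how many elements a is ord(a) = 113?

φ(101) = 101 − 1 = 100 = 2^2 · 5^2.
(Z/101Z)^× is cyclic (|G| = 100); a cyclic group of order m has exactly φ(d) elements of each order d | m, and none otherwise.
113 does not divide 100, so no element of (Z/101Z)^× has order 113.

0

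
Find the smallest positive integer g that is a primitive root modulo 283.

3

φ(283) = 283 − 1 = 282 = 2 · 3 · 47.
Test candidates g = 2, 3, … against the prime factors q ∈ {2, 3, 47} of φ(283): g is a generator iff g^(282/q) ≢ 1 for every such q.
g = 2: 2^141 ≡ 282; 2^94 ≡ 1 — hits 1, so not a primitive root.
g = 3: 3^141 ≡ 282; 3^94 ≡ 238; 3^6 ≡ 163 — none is 1, so 3 is a primitive root.
Hence the least primitive root of 283 is 3.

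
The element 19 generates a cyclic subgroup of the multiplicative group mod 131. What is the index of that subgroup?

5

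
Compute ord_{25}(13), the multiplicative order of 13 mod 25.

ord(13) | φ(25) = φ(5^2) = 5·(5−1) = 20 = 2^2 · 5.
Divisors of 20: 1, 2, 4, 5, 10, 20.
Check 13^d mod 25 for each divisor in increasing order:
13^1 ≡ 13 (mod 25)
13^2 ≡ 19 (mod 25)
13^4 ≡ 11 (mod 25)
13^5 ≡ 18 (mod 25)
13^10 ≡ 24 (mod 25)
13^20 ≡ 1 (mod 25) ✓
The smallest such exponent is 20, so the order of 13 is 20.

20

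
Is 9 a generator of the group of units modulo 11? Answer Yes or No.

No

φ(11) = 11 − 1 = 10 = 2 · 5.
9 is a primitive root mod 11 iff 9^(φ(11)/q) ≢ 1 for every prime q | φ(11), i.e. q ∈ {2, 5}.
9^5 ≡ 1 (mod 11)  [q = 2: ≡ 1 ✗]
9^2 ≡ 4 (mod 11)  [q = 5: ≢ 1 ✓]
Since 9^5 ≡ 1, the order of 9 divides 5 < 10, so 9 is not a primitive root.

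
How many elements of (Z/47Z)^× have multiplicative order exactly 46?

22

φ(47) = 47 − 1 = 46 = 2 · 23.
Since (Z/47Z)^× is cyclic of order 46, the number of elements of order d is φ(d) when d | 46 and 0 otherwise.
46 = 2 · 23 divides 46, and φ(46) = 22.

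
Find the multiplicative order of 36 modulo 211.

105

By Lagrange's theorem, ord_211(36) divides φ(211) = 211 − 1 = 210 = 2 · 3 · 5 · 7.
Divisors of 210: 1, 2, 3, 5, 6, 7, 10, 14, 15, 21, 30, 35, 42, 70, 105, 210.
Evaluate successive powers at the divisors of 210:
36^1 ≡ 36 (mod 211)
36^2 ≡ 30 (mod 211)
36^3 ≡ 25 (mod 211)
36^5 ≡ 117 (mod 211)
36^6 ≡ 203 (mod 211)
36^7 ≡ 134 (mod 211)
36^10 ≡ 185 (mod 211)
36^14 ≡ 21 (mod 211)
36^15 ≡ 123 (mod 211)
36^21 ≡ 71 (mod 211)
36^30 ≡ 148 (mod 211)
36^35 ≡ 14 (mod 211)
36^42 ≡ 188 (mod 211)
36^70 ≡ 196 (mod 211)
36^105 ≡ 1 (mod 211) ✓
Therefore the multiplicative order of 36 modulo 211 is 105.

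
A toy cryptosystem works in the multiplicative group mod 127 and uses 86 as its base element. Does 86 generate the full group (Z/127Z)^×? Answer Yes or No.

Yes

φ(127) = 127 − 1 = 126 = 2 · 3^2 · 7.
Test 86^(126/q) mod 127 for each prime factor q of 126:
86^63 ≡ 126 (mod 127)  [q = 2: ≢ 1 ✓]
86^42 ≡ 19 (mod 127)  [q = 3: ≢ 1 ✓]
86^18 ≡ 64 (mod 127)  [q = 7: ≢ 1 ✓]
None equal 1, so ord_127(86) = 126: 86 is a primitive root.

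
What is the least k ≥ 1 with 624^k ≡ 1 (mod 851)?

The order of 624 must divide φ(851) = φ(23·37) = (23−1)·(37−1) = 22·36 = 792 = 2^3 · 3^2 · 11.
Divisors of 792: 1, 2, 3, 4, 6, 8, 9, 11, 12, 18, 22, 24, 33, 36, 44, 66, 72, 88, 99, 132, 198, 264, 396, 792.
Evaluate successive powers at the divisors of 792:
624^1 ≡ 624
624^2 ≡ 469
624^3 ≡ 763
624^4 ≡ 403
624^6 ≡ 85
624^8 ≡ 719
624^9 ≡ 179
624^11 ≡ 553
624^12 ≡ 417
624^18 ≡ 554
624^22 ≡ 300
624^24 ≡ 285
624^33 ≡ 806
624^36 ≡ 556
624^44 ≡ 645
624^66 ≡ 323
624^72 ≡ 223
624^88 ≡ 737
624^99 ≡ 783
624^132 ≡ 507
624^198 ≡ 369
624^264 ≡ 47
624^396 ≡ 1
So ord_851(624) = 396.

396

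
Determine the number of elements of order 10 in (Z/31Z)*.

4

φ(31) = 31 − 1 = 30 = 2 · 3 · 5.
Since (Z/31Z)^× is cyclic of order 30, the number of elements of order d is φ(d) when d | 30 and 0 otherwise.
10 = 2 · 5 divides 30, and φ(10) = 4.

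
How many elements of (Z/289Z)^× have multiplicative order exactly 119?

φ(289) = φ(17^2) = 17·(17−1) = 272 = 2^4 · 17.
Since (Z/289Z)^× is cyclic of order 272, the number of elements of order d is φ(d) when d | 272 and 0 otherwise.
119 does not divide 272, so no element of (Z/289Z)^× has order 119.

0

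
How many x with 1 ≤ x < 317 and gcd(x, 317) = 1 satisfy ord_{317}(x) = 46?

0

φ(317) = 317 − 1 = 316 = 2^2 · 79.
In a cyclic group of order 316, there are φ(d) elements of order d for each divisor d of 316, and zero for non-divisors.
Since 46 ∤ 316, the count is 0.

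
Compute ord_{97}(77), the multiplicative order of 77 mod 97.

By Lagrange's theorem, ord_97(77) divides φ(97) = 97 − 1 = 96 = 2^5 · 3.
Divisors of 96: 1, 2, 3, 4, 6, 8, 12, 16, 24, 32, 48, 96.
Test each divisor d:
77^1 ≡ 77
77^2 ≡ 12
77^3 ≡ 51
77^4 ≡ 47
77^6 ≡ 79
77^8 ≡ 75
77^12 ≡ 33
77^16 ≡ 96
77^24 ≡ 22
77^32 ≡ 1
So ord_97(77) = 32.

32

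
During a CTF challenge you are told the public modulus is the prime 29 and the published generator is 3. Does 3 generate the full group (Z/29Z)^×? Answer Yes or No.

φ(29) = 29 − 1 = 28 = 2^2 · 7.
Test 3^(28/q) mod 29 for each prime factor q of 28:
3^14 ≡ 28 (mod 29)  [q = 2: ≢ 1 ✓]
3^4 ≡ 23 (mod 29)  [q = 7: ≢ 1 ✓]
None equal 1, so ord_29(3) = 28: 3 is a primitive root.

Yes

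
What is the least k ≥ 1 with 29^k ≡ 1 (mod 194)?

Since 29 ∈ (Z/194Z)^×, its order divides φ(194) = φ(2)·φ(97) = 1·96 = 96 = 2^5 · 3.
Divisors of 96: 1, 2, 3, 4, 6, 8, 12, 16, 24, 32, 48, 96.
Test each divisor d:
29^1 ≡ 29
29^2 ≡ 65
29^3 ≡ 139
29^4 ≡ 151
29^6 ≡ 115
29^8 ≡ 103
29^12 ≡ 33
29^16 ≡ 133
29^24 ≡ 119
29^32 ≡ 35
29^48 ≡ 193
29^96 ≡ 1
So ord_194(29) = 96.

96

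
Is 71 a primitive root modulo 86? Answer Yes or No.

φ(86) = φ(2)·φ(43) = 1·42 = 42 = 2 · 3 · 7.
71 is a primitive root mod 86 iff 71^(φ(86)/q) ≢ 1 for every prime q | φ(86), i.e. q ∈ {2, 3, 7}.
71^21 ≡ 85 (mod 86)  [q = 2: ≢ 1 ✓]
71^14 ≡ 49 (mod 86)  [q = 3: ≢ 1 ✓]
71^6 ≡ 11 (mod 86)  [q = 7: ≢ 1 ✓]
Every test exponent gives a nontrivial residue, hence 71 generates the full group.

Yes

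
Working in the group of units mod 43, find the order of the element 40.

By Lagrange's theorem, ord_43(40) divides φ(43) = 43 − 1 = 42 = 2 · 3 · 7.
Divisors of 42: 1, 2, 3, 6, 7, 14, 21, 42.
Check 40^d mod 43 for each divisor in increasing order:
40^1 ≡ 40 (mod 43)
40^2 ≡ 9 (mod 43)
40^3 ≡ 16 (mod 43)
40^6 ≡ 41 (mod 43)
40^7 ≡ 6 (mod 43)
40^14 ≡ 36 (mod 43)
40^21 ≡ 1 (mod 43) ✓
The smallest such exponent is 21, so the order of 40 is 21.

21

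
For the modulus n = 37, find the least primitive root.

2

φ(37) = 37 − 1 = 36 = 2^2 · 3^2.
Test candidates g = 2, 3, … against the prime factors q ∈ {2, 3} of φ(37): g is a generator iff g^(36/q) ≢ 1 for every such q.
g = 2: 2^18 ≡ 36; 2^12 ≡ 26 — none is 1, so 2 is a primitive root.
Hence the least primitive root of 37 is 2.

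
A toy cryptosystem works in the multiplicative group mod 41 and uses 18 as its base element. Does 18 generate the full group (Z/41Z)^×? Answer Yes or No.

No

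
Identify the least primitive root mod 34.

φ(34) = φ(2)·φ(17) = 1·16 = 16 = 2^4.
g is a primitive root iff g^(16/q) ≢ 1 (mod 34) for each prime q ∈ {2}.
g = 2: gcd(2, 34) = 2 > 1, not a unit — skip.
g = 3: 3^8 ≡ 33 — none is 1, so 3 is a primitive root.
The smallest primitive root modulo 34 is 3.

3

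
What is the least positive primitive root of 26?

φ(26) = φ(2)·φ(13) = 1·12 = 12 = 2^2 · 3.
g is a primitive root iff g^(12/q) ≢ 1 (mod 26) for each prime q ∈ {2, 3}.
g = 2: gcd(2, 26) = 2 > 1, not a unit — skip.
g = 3: 3^6 ≡ 1 — hits 1, so not a primitive root.
g = 4: gcd(4, 26) = 2 > 1, not a unit — skip.
g = 5: 5^6 ≡ 25; 5^4 ≡ 1 — hits 1, so not a primitive root.
g = 6: gcd(6, 26) = 2 > 1, not a unit — skip.
g = 7: 7^6 ≡ 25; 7^4 ≡ 9 — none is 1, so 7 is a primitive root.
So 7 is the smallest generator of (Z/26Z)^×.

7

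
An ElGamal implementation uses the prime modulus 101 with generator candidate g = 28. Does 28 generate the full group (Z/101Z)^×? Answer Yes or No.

Yes

φ(101) = 101 − 1 = 100 = 2^2 · 5^2.
28 is a primitive root mod 101 iff 28^(φ(101)/q) ≢ 1 for every prime q | φ(101), i.e. q ∈ {2, 5}.
28^50 ≡ 100 (mod 101)  [q = 2: ≢ 1 ✓]
28^20 ≡ 95 (mod 101)  [q = 5: ≢ 1 ✓]
All checks pass, so 28 has order 100 and is a primitive root modulo 101.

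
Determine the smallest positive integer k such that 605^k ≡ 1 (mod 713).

110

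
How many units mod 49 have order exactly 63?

0

φ(49) = φ(7^2) = 7·(7−1) = 42 = 2 · 3 · 7.
(Z/49Z)^× is cyclic (|G| = 42); a cyclic group of order m has exactly φ(d) elements of each order d | m, and none otherwise.
63 does not divide 42, so no element of (Z/49Z)^× has order 63.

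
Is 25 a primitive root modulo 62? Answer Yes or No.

No

φ(62) = φ(2)·φ(31) = 1·30 = 30 = 2 · 3 · 5.
An element g generates (Z/62Z)^× iff g^(30/q) ≢ 1 (mod 62) for each prime q ∈ {2, 3, 5}.
25^15 ≡ 1 (mod 62)  [q = 2: ≡ 1 ✗]
25^10 ≡ 25 (mod 62)  [q = 3: ≢ 1 ✓]
25^6 ≡ 1 (mod 62)  [q = 5: ≡ 1 ✗]
The check at q = 2 fails, so 25 generates a proper subgroup.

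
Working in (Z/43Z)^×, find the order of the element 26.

42

Since 26 ∈ (Z/43Z)^×, its order divides φ(43) = 43 − 1 = 42 = 2 · 3 · 7.
Divisors of 42: 1, 2, 3, 6, 7, 14, 21, 42.
Check 26^d mod 43 for each divisor in increasing order:
26^1 ≡ 26 (mod 43)
26^2 ≡ 31 (mod 43)
26^3 ≡ 32 (mod 43)
26^6 ≡ 35 (mod 43)
26^7 ≡ 7 (mod 43)
26^14 ≡ 6 (mod 43)
26^21 ≡ 42 (mod 43)
26^42 ≡ 1 (mod 43) ✓
So ord_43(26) = 42.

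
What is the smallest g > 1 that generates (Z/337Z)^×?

φ(337) = 337 − 1 = 336 = 2^4 · 3 · 7.
g is a primitive root iff g^(336/q) ≢ 1 (mod 337) for each prime q ∈ {2, 3, 7}.
g = 2: 2^168 ≡ 1 — hits 1, so not a primitive root.
g = 3: 3^168 ≡ 1 — hits 1, so not a primitive root.
g = 4: 4^168 ≡ 1 — hits 1, so not a primitive root.
g = 5: 5^168 ≡ 336; 5^112 ≡ 1 — hits 1, so not a primitive root.
g = 6: 6^168 ≡ 1 — hits 1, so not a primitive root.
g = 7: 7^168 ≡ 1 — hits 1, so not a primitive root.
g = 8: 8^168 ≡ 1 — hits 1, so not a primitive root.
g = 9: 9^168 ≡ 1 — hits 1, so not a primitive root.
g = 10: 10^168 ≡ 336; 10^112 ≡ 128; 10^48 ≡ 175 — none is 1, so 10 is a primitive root.
So 10 is the smallest generator of (Z/337Z)^×.

10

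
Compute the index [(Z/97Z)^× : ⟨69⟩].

3

ord(69) | φ(97) = 97 − 1 = 96 = 2^5 · 3.
Divisors of 96: 1, 2, 3, 4, 6, 8, 12, 16, 24, 32, 48, 96.
Evaluate successive powers at the divisors of 96:
69^1 ≡ 69
69^2 ≡ 8
69^3 ≡ 67
69^4 ≡ 64
69^6 ≡ 27
69^8 ≡ 22
69^12 ≡ 50
69^16 ≡ 96
69^24 ≡ 75
69^32 ≡ 1
So ord_97(69) = 32, hence |⟨69⟩| = 32.
[(Z/97Z)^× : ⟨69⟩] = 96/32 = 3.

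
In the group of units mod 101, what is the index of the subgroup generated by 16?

4

Since 16 ∈ (Z/101Z)^×, its order divides φ(101) = 101 − 1 = 100 = 2^2 · 5^2.
Divisors of 100: 1, 2, 4, 5, 10, 20, 25, 50, 100.
Evaluate successive powers at the divisors of 100:
16^1 ≡ 16
16^2 ≡ 54
16^4 ≡ 88
16^5 ≡ 95
16^10 ≡ 36
16^20 ≡ 84
16^25 ≡ 1
So ord_101(16) = 25, hence |⟨16⟩| = 25.
Index = |(Z/101Z)^×| / |⟨16⟩| = 100 / 25 = 4.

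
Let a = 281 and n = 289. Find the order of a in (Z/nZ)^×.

136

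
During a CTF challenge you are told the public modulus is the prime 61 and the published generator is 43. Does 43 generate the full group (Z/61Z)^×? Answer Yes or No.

φ(61) = 61 − 1 = 60 = 2^2 · 3 · 5.
It suffices to check that the order of 43 is not a proper divisor of 60: compute 43^(60/q) for q ∈ {2, 3, 5}.
43^30 ≡ 60 (mod 61)  [q = 2: ≢ 1 ✓]
43^20 ≡ 47 (mod 61)  [q = 3: ≢ 1 ✓]
43^12 ≡ 58 (mod 61)  [q = 5: ≢ 1 ✓]
None equal 1, so ord_61(43) = 60: 43 is a primitive root.

Yes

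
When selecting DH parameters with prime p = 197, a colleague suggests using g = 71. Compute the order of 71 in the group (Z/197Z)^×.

ord(71) | φ(197) = 197 − 1 = 196 = 2^2 · 7^2.
Divisors of 196: 1, 2, 4, 7, 14, 28, 49, 98, 196.
Evaluate successive powers at the divisors of 196:
71^1 ≡ 71 (mod 197)
71^2 ≡ 116 (mod 197)
71^4 ≡ 60 (mod 197)
71^7 ≡ 84 (mod 197)
71^14 ≡ 161 (mod 197)
71^28 ≡ 114 (mod 197)
71^49 ≡ 14 (mod 197)
71^98 ≡ 196 (mod 197)
71^196 ≡ 1 (mod 197) ✓
So ord_197(71) = 196.

196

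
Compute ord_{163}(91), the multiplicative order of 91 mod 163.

81

The order of 91 must divide φ(163) = 163 − 1 = 162 = 2 · 3^4.
Divisors of 162: 1, 2, 3, 6, 9, 18, 27, 54, 81, 162.
Check 91^d mod 163 for each divisor in increasing order:
91^1 ≡ 91 (mod 163)
91^2 ≡ 131 (mod 163)
91^3 ≡ 22 (mod 163)
91^6 ≡ 158 (mod 163)
91^9 ≡ 53 (mod 163)
91^18 ≡ 38 (mod 163)
91^27 ≡ 58 (mod 163)
91^54 ≡ 104 (mod 163)
91^81 ≡ 1 (mod 163) ✓
The smallest such exponent is 81, so the order of 91 is 81.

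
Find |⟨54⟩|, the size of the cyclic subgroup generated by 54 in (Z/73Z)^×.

ord(54) | φ(73) = 73 − 1 = 72 = 2^3 · 3^2.
Divisors of 72: 1, 2, 3, 4, 6, 8, 9, 12, 18, 24, 36, 72.
Check 54^d mod 73 for each divisor in increasing order:
54^1 ≡ 54 (mod 73)
54^2 ≡ 69 (mod 73)
54^3 ≡ 3 (mod 73)
54^4 ≡ 16 (mod 73)
54^6 ≡ 9 (mod 73)
54^8 ≡ 37 (mod 73)
54^9 ≡ 27 (mod 73)
54^12 ≡ 8 (mod 73)
54^18 ≡ 72 (mod 73)
54^24 ≡ 64 (mod 73)
54^36 ≡ 1 (mod 73) ✓
So ord_73(54) = 36.

36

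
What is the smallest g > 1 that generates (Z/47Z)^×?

5

φ(47) = 47 − 1 = 46 = 2 · 23.
Test candidates g = 2, 3, … against the prime factors q ∈ {2, 23} of φ(47): g is a generator iff g^(46/q) ≢ 1 for every such q.
g = 2: 2^23 ≡ 1 — hits 1, so not a primitive root.
g = 3: 3^23 ≡ 1 — hits 1, so not a primitive root.
g = 4: 4^23 ≡ 1 — hits 1, so not a primitive root.
g = 5: 5^23 ≡ 46; 5^2 ≡ 25 — none is 1, so 5 is a primitive root.
So 5 is the smallest generator of (Z/47Z)^×.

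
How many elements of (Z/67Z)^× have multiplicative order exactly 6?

2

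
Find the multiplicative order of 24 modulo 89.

88

The order of 24 must divide φ(89) = 89 − 1 = 88 = 2^3 · 11.
Divisors of 88: 1, 2, 4, 8, 11, 22, 44, 88.
Compute 24^d (mod 89) for the divisors d until we hit 1:
24^1 ≡ 24 (mod 89)
24^2 ≡ 42 (mod 89)
24^4 ≡ 73 (mod 89)
24^8 ≡ 78 (mod 89)
24^11 ≡ 37 (mod 89)
24^22 ≡ 34 (mod 89)
24^44 ≡ 88 (mod 89)
24^88 ≡ 1 (mod 89) ✓
The smallest such exponent is 88, so the order of 24 is 88.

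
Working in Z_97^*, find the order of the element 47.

8

The order of 47 must divide φ(97) = 97 − 1 = 96 = 2^5 · 3.
Divisors of 96: 1, 2, 3, 4, 6, 8, 12, 16, 24, 32, 48, 96.
Test each divisor d:
47^1 ≡ 47
47^2 ≡ 75
47^3 ≡ 33
47^4 ≡ 96
47^6 ≡ 22
47^8 ≡ 1
Therefore the multiplicative order of 47 modulo 97 is 8.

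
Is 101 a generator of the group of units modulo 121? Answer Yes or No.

Yes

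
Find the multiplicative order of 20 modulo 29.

7

Since 20 ∈ (Z/29Z)^×, its order divides φ(29) = 29 − 1 = 28 = 2^2 · 7.
Divisors of 28: 1, 2, 4, 7, 14, 28.
Compute 20^d (mod 29) for the divisors d until we hit 1:
20^1 ≡ 20 (mod 29)
20^2 ≡ 23 (mod 29)
20^4 ≡ 7 (mod 29)
20^7 ≡ 1 (mod 29) ✓
The smallest such exponent is 7, so the order of 20 is 7.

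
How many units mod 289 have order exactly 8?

φ(289) = φ(17^2) = 17·(17−1) = 272 = 2^4 · 17.
(Z/289Z)^× is cyclic (|G| = 272); a cyclic group of order m has exactly φ(d) elements of each order d | m, and none otherwise.
8 = 2^3 divides 272, and φ(8) = 4.

4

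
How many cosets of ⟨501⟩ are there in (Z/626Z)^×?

By Lagrange's theorem, ord_626(501) divides φ(626) = φ(2)·φ(313) = 1·312 = 312 = 2^3 · 3 · 13.
Divisors of 312: 1, 2, 3, 4, 6, 8, 12, 13, 24, 26, 39, 52, 78, 104, 156, 312.
Compute 501^d (mod 626) for the divisors d until we hit 1:
501^1 ≡ 501 (mod 626)
501^2 ≡ 601 (mod 626)
501^3 ≡ 621 (mod 626)
501^4 ≡ 625 (mod 626)
501^6 ≡ 25 (mod 626)
501^8 ≡ 1 (mod 626) ✓
The order of 501 is 8, so the subgroup it generates has 8 elements.
The index is φ(626) / ord(501) = 312 / 8 = 39.

39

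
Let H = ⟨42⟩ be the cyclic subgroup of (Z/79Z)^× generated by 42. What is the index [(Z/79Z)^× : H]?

The order of 42 must divide φ(79) = 79 − 1 = 78 = 2 · 3 · 13.
Divisors of 78: 1, 2, 3, 6, 13, 26, 39, 78.
Check 42^d mod 79 for each divisor in increasing order:
42^1 ≡ 42 (mod 79)
42^2 ≡ 26 (mod 79)
42^3 ≡ 65 (mod 79)
42^6 ≡ 38 (mod 79)
42^13 ≡ 55 (mod 79)
42^26 ≡ 23 (mod 79)
42^39 ≡ 1 (mod 79) ✓
So ord_79(42) = 39, hence |⟨42⟩| = 39.
Index = |(Z/79Z)^×| / |⟨42⟩| = 78 / 39 = 2.

2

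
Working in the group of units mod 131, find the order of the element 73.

10

By Lagrange's theorem, ord_131(73) divides φ(131) = 131 − 1 = 130 = 2 · 5 · 13.
Divisors of 130: 1, 2, 5, 10, 13, 26, 65, 130.
Check 73^d mod 131 for each divisor in increasing order:
73^1 ≡ 73 (mod 131)
73^2 ≡ 89 (mod 131)
73^5 ≡ 130 (mod 131)
73^10 ≡ 1 (mod 131) ✓
So ord_131(73) = 10.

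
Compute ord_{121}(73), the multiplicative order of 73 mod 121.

Since 73 ∈ (Z/121Z)^×, its order divides φ(121) = φ(11^2) = 11·(11−1) = 110 = 2 · 5 · 11.
Divisors of 110: 1, 2, 5, 10, 11, 22, 55, 110.
Test each divisor d:
73^1 ≡ 73
73^2 ≡ 5
73^5 ≡ 10
73^10 ≡ 100
73^11 ≡ 40
73^22 ≡ 27
73^55 ≡ 120
73^110 ≡ 1
Hence ord(73) = 110.

110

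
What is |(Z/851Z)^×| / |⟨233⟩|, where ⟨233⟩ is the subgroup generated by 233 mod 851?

By Lagrange's theorem, ord_851(233) divides φ(851) = φ(23·37) = (23−1)·(37−1) = 22·36 = 792 = 2^3 · 3^2 · 11.
Divisors of 792: 1, 2, 3, 4, 6, 8, 9, 11, 12, 18, 22, 24, 33, 36, 44, 66, 72, 88, 99, 132, 198, 264, 396, 792.
Check 233^d mod 851 for each divisor in increasing order:
233^1 ≡ 233 (mod 851)
233^2 ≡ 676 (mod 851)
233^3 ≡ 73 (mod 851)
233^4 ≡ 840 (mod 851)
233^6 ≡ 223 (mod 851)
233^8 ≡ 121 (mod 851)
233^9 ≡ 110 (mod 851)
233^11 ≡ 323 (mod 851)
233^12 ≡ 371 (mod 851)
233^18 ≡ 186 (mod 851)
233^22 ≡ 507 (mod 851)
233^24 ≡ 630 (mod 851)
233^33 ≡ 369 (mod 851)
233^36 ≡ 556 (mod 851)
233^44 ≡ 47 (mod 851)
233^66 ≡ 1 (mod 851) ✓
The order of 233 is 66, so the subgroup it generates has 66 elements.
The index is φ(851) / ord(233) = 792 / 66 = 12.

12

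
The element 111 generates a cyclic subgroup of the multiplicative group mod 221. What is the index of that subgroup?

Since 111 ∈ (Z/221Z)^×, its order divides φ(221) = φ(13·17) = (13−1)·(17−1) = 12·16 = 192 = 2^6 · 3.
Divisors of 192: 1, 2, 3, 4, 6, 8, 12, 16, 24, 32, 48, 64, 96, 192.
Compute 111^d (mod 221) for the divisors d until we hit 1:
111^1 ≡ 111 (mod 221)
111^2 ≡ 166 (mod 221)
111^3 ≡ 83 (mod 221)
111^4 ≡ 152 (mod 221)
111^6 ≡ 38 (mod 221)
111^8 ≡ 120 (mod 221)
111^12 ≡ 118 (mod 221)
111^16 ≡ 35 (mod 221)
111^24 ≡ 1 (mod 221) ✓
So ord_221(111) = 24, hence |⟨111⟩| = 24.
Index = |(Z/221Z)^×| / |⟨111⟩| = 192 / 24 = 8.

8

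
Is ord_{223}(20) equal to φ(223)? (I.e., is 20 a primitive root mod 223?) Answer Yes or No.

Yes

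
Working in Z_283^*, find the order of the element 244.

47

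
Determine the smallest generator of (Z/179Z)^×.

φ(179) = 179 − 1 = 178 = 2 · 89.
g is a primitive root iff g^(178/q) ≢ 1 (mod 179) for each prime q ∈ {2, 89}.
g = 2: 2^89 ≡ 178; 2^2 ≡ 4 — none is 1, so 2 is a primitive root.
The smallest primitive root modulo 179 is 2.

2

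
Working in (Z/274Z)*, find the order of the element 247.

Since 247 ∈ (Z/274Z)^×, its order divides φ(274) = φ(2)·φ(137) = 1·136 = 136 = 2^3 · 17.
Divisors of 136: 1, 2, 4, 8, 17, 34, 68, 136.
Check 247^d mod 274 for each divisor in increasing order:
247^1 ≡ 247 (mod 274)
247^2 ≡ 181 (mod 274)
247^4 ≡ 155 (mod 274)
247^8 ≡ 187 (mod 274)
247^17 ≡ 41 (mod 274)
247^34 ≡ 37 (mod 274)
247^68 ≡ 273 (mod 274)
247^136 ≡ 1 (mod 274) ✓
Hence ord(247) = 136.

136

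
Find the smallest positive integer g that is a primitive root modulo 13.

2

φ(13) = 13 − 1 = 12 = 2^2 · 3.
Test candidates g = 2, 3, … against the prime factors q ∈ {2, 3} of φ(13): g is a generator iff g^(12/q) ≢ 1 for every such q.
g = 2: 2^6 ≡ 12; 2^4 ≡ 3 — none is 1, so 2 is a primitive root.
The smallest primitive root modulo 13 is 2.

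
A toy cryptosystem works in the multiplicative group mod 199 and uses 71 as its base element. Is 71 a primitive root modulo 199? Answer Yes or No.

Yes

φ(199) = 199 − 1 = 198 = 2 · 3^2 · 11.
It suffices to check that the order of 71 is not a proper divisor of 198: compute 71^(198/q) for q ∈ {2, 3, 11}.
71^99 ≡ 198 (mod 199)  [q = 2: ≢ 1 ✓]
71^66 ≡ 106 (mod 199)  [q = 3: ≢ 1 ✓]
71^18 ≡ 188 (mod 199)  [q = 11: ≢ 1 ✓]
None equal 1, so ord_199(71) = 198: 71 is a primitive root.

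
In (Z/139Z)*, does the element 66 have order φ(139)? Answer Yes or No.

No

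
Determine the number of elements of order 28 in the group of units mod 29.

12

φ(29) = 29 − 1 = 28 = 2^2 · 7.
Since (Z/29Z)^× is cyclic of order 28, the number of elements of order d is φ(d) when d | 28 and 0 otherwise.
28 = 2^2 · 7 divides 28, and φ(28) = 12.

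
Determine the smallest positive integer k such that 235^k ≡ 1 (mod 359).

179

The order of 235 must divide φ(359) = 359 − 1 = 358 = 2 · 179.
Divisors of 358: 1, 2, 179, 358.
Evaluate successive powers at the divisors of 358:
235^1 ≡ 235
235^2 ≡ 298
235^179 ≡ 1
Therefore the multiplicative order of 235 modulo 359 is 179.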